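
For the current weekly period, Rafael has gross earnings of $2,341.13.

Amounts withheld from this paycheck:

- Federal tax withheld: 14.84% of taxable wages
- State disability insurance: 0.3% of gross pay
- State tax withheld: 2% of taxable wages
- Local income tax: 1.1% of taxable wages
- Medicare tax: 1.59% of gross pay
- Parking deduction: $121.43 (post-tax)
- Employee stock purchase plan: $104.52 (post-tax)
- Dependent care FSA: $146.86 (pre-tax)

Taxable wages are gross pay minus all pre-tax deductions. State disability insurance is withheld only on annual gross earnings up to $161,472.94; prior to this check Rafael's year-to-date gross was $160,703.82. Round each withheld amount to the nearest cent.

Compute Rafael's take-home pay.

Dependent care FSA: $146.86
Taxable wages = $2,341.13 − $146.86 = $2,194.27
State tax withheld: $2,194.27 × 0.02 = $43.89
Local income tax: $2,194.27 × 0.011 = $24.14
Federal tax withheld: $2,194.27 × 0.1484 = $325.63
State disability insurance: only $161,472.94 − $160,703.82 = $769.12 of this check is subject → $769.12 × 0.003 = $2.31
Medicare tax: $2,341.13 × 0.0159 = $37.22
Employee stock purchase plan: $104.52
Parking deduction: $121.43
Total deductions = $146.86 + $43.89 + $24.14 + $325.63 + $2.31 + $37.22 + $104.52 + $121.43 = $806.00
Net pay = $2,341.13 − $806.00 = $1,535.13

$1,535.13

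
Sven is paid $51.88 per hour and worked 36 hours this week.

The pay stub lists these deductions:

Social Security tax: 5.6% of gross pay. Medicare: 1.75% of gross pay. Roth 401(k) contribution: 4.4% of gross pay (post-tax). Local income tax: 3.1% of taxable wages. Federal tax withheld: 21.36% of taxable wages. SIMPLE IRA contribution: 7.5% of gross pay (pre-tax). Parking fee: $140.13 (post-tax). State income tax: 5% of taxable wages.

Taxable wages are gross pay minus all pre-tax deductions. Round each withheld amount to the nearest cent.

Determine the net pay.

$859.06

Gross pay: 36 × $51.88 = $1,867.68
SIMPLE IRA contribution: $1,867.68 × 0.075 = $140.08
Taxable wages = $1,867.68 − $140.08 = $1,727.60
Federal tax withheld: $1,727.60 × 0.2136 = $369.02
State income tax: $1,727.60 × 0.05 = $86.38
Local income tax: $1,727.60 × 0.031 = $53.56
Medicare: $1,867.68 × 0.0175 = $32.68
Social Security tax: $1,867.68 × 0.056 = $104.59
Roth 401(k) contribution: $1,867.68 × 0.044 = $82.18
Parking fee: $140.13
Total deductions = $140.08 + $369.02 + $86.38 + $53.56 + $32.68 + $104.59 + $82.18 + $140.13 = $1,008.62
Net pay = $1,867.68 − $1,008.62 = $859.06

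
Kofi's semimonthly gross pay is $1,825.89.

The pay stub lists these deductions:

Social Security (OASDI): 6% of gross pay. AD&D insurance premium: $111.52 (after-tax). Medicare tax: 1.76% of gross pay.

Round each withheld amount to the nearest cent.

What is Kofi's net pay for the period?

$1,572.68

Social Security (OASDI): $1,825.89 × 0.06 = $109.55
Medicare tax: $1,825.89 × 0.0176 = $32.14
AD&D insurance premium: $111.52
Total deductions = $109.55 + $32.14 + $111.52 = $253.21
Net pay = $1,825.89 − $253.21 = $1,572.68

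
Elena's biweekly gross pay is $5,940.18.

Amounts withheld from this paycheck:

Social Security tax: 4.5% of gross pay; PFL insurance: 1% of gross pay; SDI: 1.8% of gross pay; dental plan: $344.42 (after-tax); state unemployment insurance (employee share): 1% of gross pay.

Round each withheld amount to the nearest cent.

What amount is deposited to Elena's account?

PFL insurance: $5,940.18 × 0.01 = $59.40
State unemployment insurance (employee share): $5,940.18 × 0.01 = $59.40
SDI: $5,940.18 × 0.018 = $106.92
Social Security tax: $5,940.18 × 0.045 = $267.31
Dental plan: $344.42
Total deductions = $59.40 + $59.40 + $106.92 + $267.31 + $344.42 = $837.45
Net pay = $5,940.18 − $837.45 = $5,102.73

$5,102.73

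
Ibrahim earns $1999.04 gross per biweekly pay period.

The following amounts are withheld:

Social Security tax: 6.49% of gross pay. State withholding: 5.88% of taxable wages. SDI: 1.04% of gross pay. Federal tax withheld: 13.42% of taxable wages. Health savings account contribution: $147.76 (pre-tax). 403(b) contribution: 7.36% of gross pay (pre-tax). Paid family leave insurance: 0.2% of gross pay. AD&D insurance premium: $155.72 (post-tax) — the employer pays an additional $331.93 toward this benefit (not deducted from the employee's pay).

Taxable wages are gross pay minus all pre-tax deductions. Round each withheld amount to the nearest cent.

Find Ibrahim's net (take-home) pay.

$1065.00

Health savings account contribution: $147.76
403(b) contribution: $1999.04 × 0.0736 = $147.13
Pre-tax total = $147.76 + $147.13 = $294.89
Taxable wages = $1999.04 − $294.89 = $1704.15
Federal tax withheld: $1704.15 × 0.1342 = $228.70
State withholding: $1704.15 × 0.0588 = $100.20
Paid family leave insurance: $1999.04 × 0.002 = $4.00
Social Security tax: $1999.04 × 0.0649 = $129.74
SDI: $1999.04 × 0.0104 = $20.79
AD&D insurance premium: $155.72
(Employer's $331.93 toward AD&D insurance premium is not withheld from the employee.)
Total deductions = $147.76 + $147.13 + $228.70 + $100.20 + $4.00 + $129.74 + $20.79 + $155.72 = $934.04
Net pay = $1999.04 − $934.04 = $1065.00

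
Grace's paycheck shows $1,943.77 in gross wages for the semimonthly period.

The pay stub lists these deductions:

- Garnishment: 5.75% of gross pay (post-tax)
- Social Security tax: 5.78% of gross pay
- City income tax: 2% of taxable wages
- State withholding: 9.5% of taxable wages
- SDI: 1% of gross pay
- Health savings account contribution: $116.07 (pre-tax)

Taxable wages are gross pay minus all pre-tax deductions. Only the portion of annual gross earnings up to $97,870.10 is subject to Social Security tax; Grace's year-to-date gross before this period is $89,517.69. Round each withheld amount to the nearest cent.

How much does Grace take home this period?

Health savings account contribution: $116.07
Taxable wages = $1,943.77 − $116.07 = $1,827.70
State withholding: $1,827.70 × 0.095 = $173.63
City income tax: $1,827.70 × 0.02 = $36.55
Social Security tax: cap not yet reached, full $1,943.77 is subject → $1,943.77 × 0.0578 = $112.35
SDI: $1,943.77 × 0.01 = $19.44
Garnishment: $1,943.77 × 0.0575 = $111.77
Total deductions = $116.07 + $173.63 + $36.55 + $112.35 + $19.44 + $111.77 = $569.81
Net pay = $1,943.77 − $569.81 = $1,373.96

$1,373.96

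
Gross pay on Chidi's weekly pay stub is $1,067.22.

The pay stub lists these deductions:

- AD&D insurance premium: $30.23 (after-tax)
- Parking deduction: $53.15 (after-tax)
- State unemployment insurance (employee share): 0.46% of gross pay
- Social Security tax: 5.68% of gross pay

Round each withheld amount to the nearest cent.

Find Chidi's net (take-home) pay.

State unemployment insurance (employee share): $1,067.22 × 0.0046 = $4.91
Social Security tax: $1,067.22 × 0.0568 = $60.62
Parking deduction: $53.15
AD&D insurance premium: $30.23
Total deductions = $4.91 + $60.62 + $53.15 + $30.23 = $148.91
Net pay = $1,067.22 − $148.91 = $918.31

$918.31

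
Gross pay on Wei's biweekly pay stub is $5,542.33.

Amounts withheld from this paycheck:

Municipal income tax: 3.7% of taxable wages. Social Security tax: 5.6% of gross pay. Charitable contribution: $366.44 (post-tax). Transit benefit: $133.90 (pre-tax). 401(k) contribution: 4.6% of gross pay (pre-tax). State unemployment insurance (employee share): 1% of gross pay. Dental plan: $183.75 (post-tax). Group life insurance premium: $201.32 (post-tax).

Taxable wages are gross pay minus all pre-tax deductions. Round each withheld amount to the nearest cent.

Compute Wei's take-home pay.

$3,845.50

401(k) contribution: $5,542.33 × 0.046 = $254.95
Transit benefit: $133.90
Pre-tax total = $254.95 + $133.90 = $388.85
Taxable wages = $5,542.33 − $388.85 = $5,153.48
Municipal income tax: $5,153.48 × 0.037 = $190.68
State unemployment insurance (employee share): $5,542.33 × 0.01 = $55.42
Social Security tax: $5,542.33 × 0.056 = $310.37
Charitable contribution: $366.44
Dental plan: $183.75
Group life insurance premium: $201.32
Total deductions = $254.95 + $133.90 + $190.68 + $55.42 + $310.37 + $366.44 + $183.75 + $201.32 = $1,696.83
Net pay = $5,542.33 − $1,696.83 = $3,845.50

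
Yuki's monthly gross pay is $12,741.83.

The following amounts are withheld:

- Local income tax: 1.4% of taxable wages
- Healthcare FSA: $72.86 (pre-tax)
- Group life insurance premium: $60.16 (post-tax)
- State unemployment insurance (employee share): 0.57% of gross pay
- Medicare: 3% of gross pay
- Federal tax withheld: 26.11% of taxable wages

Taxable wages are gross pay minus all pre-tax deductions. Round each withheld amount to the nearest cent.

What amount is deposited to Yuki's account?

$8,668.69

Healthcare FSA: $72.86
Taxable wages = $12,741.83 − $72.86 = $12,668.97
Local income tax: $12,668.97 × 0.014 = $177.37
Federal tax withheld: $12,668.97 × 0.2611 = $3,307.87
Medicare: $12,741.83 × 0.03 = $382.25
State unemployment insurance (employee share): $12,741.83 × 0.0057 = $72.63
Group life insurance premium: $60.16
Total deductions = $72.86 + $177.37 + $3,307.87 + $382.25 + $72.63 + $60.16 = $4,073.14
Net pay = $12,741.83 − $4,073.14 = $8,668.69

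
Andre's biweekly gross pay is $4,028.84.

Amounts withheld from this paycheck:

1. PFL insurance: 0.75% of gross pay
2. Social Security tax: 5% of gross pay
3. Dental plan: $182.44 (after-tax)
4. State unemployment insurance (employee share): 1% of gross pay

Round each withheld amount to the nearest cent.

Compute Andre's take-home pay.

$3,574.45

Social Security tax: $4,028.84 × 0.05 = $201.44
State unemployment insurance (employee share): $4,028.84 × 0.01 = $40.29
PFL insurance: $4,028.84 × 0.0075 = $30.22
Dental plan: $182.44
Total deductions = $201.44 + $40.29 + $30.22 + $182.44 = $454.39
Net pay = $4,028.84 − $454.39 = $3,574.45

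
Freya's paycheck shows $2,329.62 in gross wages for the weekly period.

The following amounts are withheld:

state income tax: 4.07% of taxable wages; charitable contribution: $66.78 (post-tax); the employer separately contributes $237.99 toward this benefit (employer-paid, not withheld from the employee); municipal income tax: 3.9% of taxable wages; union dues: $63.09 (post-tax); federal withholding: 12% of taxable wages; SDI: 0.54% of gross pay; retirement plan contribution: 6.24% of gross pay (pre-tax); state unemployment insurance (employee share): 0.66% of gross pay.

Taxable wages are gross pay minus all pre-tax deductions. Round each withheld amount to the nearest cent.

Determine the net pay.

$1,590.22

Retirement plan contribution: $2,329.62 × 0.0624 = $145.37
Taxable wages = $2,329.62 − $145.37 = $2,184.25
Municipal income tax: $2,184.25 × 0.039 = $85.19
Federal withholding: $2,184.25 × 0.12 = $262.11
State income tax: $2,184.25 × 0.0407 = $88.90
State unemployment insurance (employee share): $2,329.62 × 0.0066 = $15.38
SDI: $2,329.62 × 0.0054 = $12.58
Charitable contribution: $66.78
Union dues: $63.09
(Employer's $237.99 toward charitable contribution is not withheld from the employee.)
Total deductions = $145.37 + $85.19 + $262.11 + $88.90 + $15.38 + $12.58 + $66.78 + $63.09 = $739.40
Net pay = $2,329.62 − $739.40 = $1,590.22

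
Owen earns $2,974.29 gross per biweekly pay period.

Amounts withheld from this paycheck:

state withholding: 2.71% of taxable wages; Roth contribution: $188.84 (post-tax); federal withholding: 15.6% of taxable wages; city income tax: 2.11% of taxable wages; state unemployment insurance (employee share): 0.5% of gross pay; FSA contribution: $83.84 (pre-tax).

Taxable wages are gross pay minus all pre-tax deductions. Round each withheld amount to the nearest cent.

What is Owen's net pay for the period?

FSA contribution: $83.84
Taxable wages = $2,974.29 − $83.84 = $2,890.45
Federal withholding: $2,890.45 × 0.156 = $450.91
City income tax: $2,890.45 × 0.0211 = $60.99
State withholding: $2,890.45 × 0.0271 = $78.33
State unemployment insurance (employee share): $2,974.29 × 0.005 = $14.87
Roth contribution: $188.84
Total deductions = $83.84 + $450.91 + $60.99 + $78.33 + $14.87 + $188.84 = $877.78
Net pay = $2,974.29 − $877.78 = $2,096.51

$2,096.51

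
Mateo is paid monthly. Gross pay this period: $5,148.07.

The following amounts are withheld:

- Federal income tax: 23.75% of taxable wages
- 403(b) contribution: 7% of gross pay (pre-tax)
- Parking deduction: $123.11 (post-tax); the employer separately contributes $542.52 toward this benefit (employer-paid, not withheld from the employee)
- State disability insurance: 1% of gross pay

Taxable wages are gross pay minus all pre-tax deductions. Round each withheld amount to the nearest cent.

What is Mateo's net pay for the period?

$3,476.04

403(b) contribution: $5,148.07 × 0.07 = $360.36
Taxable wages = $5,148.07 − $360.36 = $4,787.71
Federal income tax: $4,787.71 × 0.2375 = $1,137.08
State disability insurance: $5,148.07 × 0.01 = $51.48
Parking deduction: $123.11
(Employer's $542.52 toward parking deduction is not withheld from the employee.)
Total deductions = $360.36 + $1,137.08 + $51.48 + $123.11 = $1,672.03
Net pay = $5,148.07 − $1,672.03 = $3,476.04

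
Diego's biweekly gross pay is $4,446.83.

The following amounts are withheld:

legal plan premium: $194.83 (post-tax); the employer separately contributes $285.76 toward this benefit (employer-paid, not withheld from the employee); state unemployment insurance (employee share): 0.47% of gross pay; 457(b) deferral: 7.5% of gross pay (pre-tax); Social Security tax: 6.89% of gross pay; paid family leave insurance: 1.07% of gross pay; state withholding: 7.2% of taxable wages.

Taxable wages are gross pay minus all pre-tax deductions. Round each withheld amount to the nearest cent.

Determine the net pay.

$3,247.46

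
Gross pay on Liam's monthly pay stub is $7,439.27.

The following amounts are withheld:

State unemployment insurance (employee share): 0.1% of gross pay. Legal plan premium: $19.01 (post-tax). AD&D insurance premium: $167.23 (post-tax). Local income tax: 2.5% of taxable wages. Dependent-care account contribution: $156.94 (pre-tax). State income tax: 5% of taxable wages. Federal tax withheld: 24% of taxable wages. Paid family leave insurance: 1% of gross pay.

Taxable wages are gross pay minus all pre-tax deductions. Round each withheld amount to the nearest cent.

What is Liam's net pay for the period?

$4,720.32

Dependent-care account contribution: $156.94
Taxable wages = $7,439.27 − $156.94 = $7,282.33
State income tax: $7,282.33 × 0.05 = $364.12
Federal tax withheld: $7,282.33 × 0.24 = $1,747.76
Local income tax: $7,282.33 × 0.025 = $182.06
State unemployment insurance (employee share): $7,439.27 × 0.001 = $7.44
Paid family leave insurance: $7,439.27 × 0.01 = $74.39
AD&D insurance premium: $167.23
Legal plan premium: $19.01
Total deductions = $156.94 + $364.12 + $1,747.76 + $182.06 + $7.44 + $74.39 + $167.23 + $19.01 = $2,718.95
Net pay = $7,439.27 − $2,718.95 = $4,720.32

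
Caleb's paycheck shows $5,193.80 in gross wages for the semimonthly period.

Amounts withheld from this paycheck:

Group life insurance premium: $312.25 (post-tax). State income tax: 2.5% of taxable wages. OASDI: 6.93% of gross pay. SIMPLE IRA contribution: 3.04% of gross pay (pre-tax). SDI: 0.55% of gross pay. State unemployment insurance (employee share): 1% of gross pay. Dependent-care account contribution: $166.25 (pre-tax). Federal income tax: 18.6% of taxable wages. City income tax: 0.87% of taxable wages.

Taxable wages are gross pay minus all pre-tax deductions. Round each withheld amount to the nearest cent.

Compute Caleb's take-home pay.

SIMPLE IRA contribution: $5,193.80 × 0.0304 = $157.89
Dependent-care account contribution: $166.25
Pre-tax total = $157.89 + $166.25 = $324.14
Taxable wages = $5,193.80 − $324.14 = $4,869.66
Federal income tax: $4,869.66 × 0.186 = $905.76
State income tax: $4,869.66 × 0.025 = $121.74
City income tax: $4,869.66 × 0.0087 = $42.37
SDI: $5,193.80 × 0.0055 = $28.57
OASDI: $5,193.80 × 0.0693 = $359.93
State unemployment insurance (employee share): $5,193.80 × 0.01 = $51.94
Group life insurance premium: $312.25
Total deductions = $157.89 + $166.25 + $905.76 + $121.74 + $42.37 + $28.57 + $359.93 + $51.94 + $312.25 = $2,146.70
Net pay = $5,193.80 − $2,146.70 = $3,047.10

$3,047.10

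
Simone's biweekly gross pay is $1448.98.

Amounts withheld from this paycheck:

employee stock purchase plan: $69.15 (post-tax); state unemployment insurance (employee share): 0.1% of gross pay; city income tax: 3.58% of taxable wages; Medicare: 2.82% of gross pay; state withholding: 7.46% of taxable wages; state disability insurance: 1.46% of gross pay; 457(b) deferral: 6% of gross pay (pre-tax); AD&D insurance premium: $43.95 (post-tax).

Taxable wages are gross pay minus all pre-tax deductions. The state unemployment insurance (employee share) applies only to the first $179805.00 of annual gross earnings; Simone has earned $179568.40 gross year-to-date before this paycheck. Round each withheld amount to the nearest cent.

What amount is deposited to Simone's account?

$1036.31

457(b) deferral: $1448.98 × 0.06 = $86.94
Taxable wages = $1448.98 − $86.94 = $1362.04
City income tax: $1362.04 × 0.0358 = $48.76
State withholding: $1362.04 × 0.0746 = $101.61
State disability insurance: $1448.98 × 0.0146 = $21.16
Medicare: $1448.98 × 0.0282 = $40.86
State unemployment insurance (employee share): only $179805.00 − $179568.40 = $236.60 of this check is subject → $236.60 × 0.001 = $0.24
Employee stock purchase plan: $69.15
AD&D insurance premium: $43.95
Total deductions = $86.94 + $48.76 + $101.61 + $21.16 + $40.86 + $0.24 + $69.15 + $43.95 = $412.67
Net pay = $1448.98 − $412.67 = $1036.31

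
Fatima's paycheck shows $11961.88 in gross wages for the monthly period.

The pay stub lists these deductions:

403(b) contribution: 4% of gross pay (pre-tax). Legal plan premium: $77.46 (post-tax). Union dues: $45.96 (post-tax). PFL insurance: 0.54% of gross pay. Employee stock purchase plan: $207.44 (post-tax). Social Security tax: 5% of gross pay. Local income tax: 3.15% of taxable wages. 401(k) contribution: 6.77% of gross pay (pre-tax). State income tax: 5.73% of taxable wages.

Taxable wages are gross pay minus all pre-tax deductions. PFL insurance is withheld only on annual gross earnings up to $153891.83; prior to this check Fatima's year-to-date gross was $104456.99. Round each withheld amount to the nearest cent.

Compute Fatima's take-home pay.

$8732.22

403(b) contribution: $11961.88 × 0.04 = $478.48
401(k) contribution: $11961.88 × 0.0677 = $809.82
Pre-tax total = $478.48 + $809.82 = $1288.30
Taxable wages = $11961.88 − $1288.30 = $10673.58
State income tax: $10673.58 × 0.0573 = $611.60
Local income tax: $10673.58 × 0.0315 = $336.22
Social Security tax: $11961.88 × 0.05 = $598.09
PFL insurance: cap not yet reached, full $11961.88 is subject → $11961.88 × 0.0054 = $64.59
Union dues: $45.96
Employee stock purchase plan: $207.44
Legal plan premium: $77.46
Total deductions = $478.48 + $809.82 + $611.60 + $336.22 + $598.09 + $64.59 + $45.96 + $207.44 + $77.46 = $3229.66
Net pay = $11961.88 − $3229.66 = $8732.22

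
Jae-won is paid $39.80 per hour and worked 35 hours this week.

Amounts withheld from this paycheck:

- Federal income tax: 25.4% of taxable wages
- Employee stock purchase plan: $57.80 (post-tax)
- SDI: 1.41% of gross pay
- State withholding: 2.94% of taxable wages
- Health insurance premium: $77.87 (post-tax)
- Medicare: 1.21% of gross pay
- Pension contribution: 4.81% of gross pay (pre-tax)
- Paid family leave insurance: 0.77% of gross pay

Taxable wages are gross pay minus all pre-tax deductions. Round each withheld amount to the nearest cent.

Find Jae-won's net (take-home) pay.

Gross pay: 35 × $39.80 = $1,393.00
Pension contribution: $1,393.00 × 0.0481 = $67.00
Taxable wages = $1,393.00 − $67.00 = $1,326.00
Federal income tax: $1,326.00 × 0.254 = $336.80
State withholding: $1,326.00 × 0.0294 = $38.98
SDI: $1,393.00 × 0.0141 = $19.64
Paid family leave insurance: $1,393.00 × 0.0077 = $10.73
Medicare: $1,393.00 × 0.0121 = $16.86
Employee stock purchase plan: $57.80
Health insurance premium: $77.87
Total deductions = $67.00 + $336.80 + $38.98 + $19.64 + $10.73 + $16.86 + $57.80 + $77.87 = $625.68
Net pay = $1,393.00 − $625.68 = $767.32

$767.32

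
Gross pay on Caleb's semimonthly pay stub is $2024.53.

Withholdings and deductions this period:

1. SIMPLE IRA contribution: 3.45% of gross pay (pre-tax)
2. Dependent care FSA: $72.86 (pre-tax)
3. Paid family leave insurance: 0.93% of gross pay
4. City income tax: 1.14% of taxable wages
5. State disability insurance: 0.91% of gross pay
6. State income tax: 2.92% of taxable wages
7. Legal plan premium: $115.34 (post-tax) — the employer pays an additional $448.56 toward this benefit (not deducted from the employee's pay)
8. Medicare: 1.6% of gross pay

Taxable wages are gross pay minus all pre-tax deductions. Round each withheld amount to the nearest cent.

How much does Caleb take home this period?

Dependent care FSA: $72.86
SIMPLE IRA contribution: $2024.53 × 0.0345 = $69.85
Pre-tax total = $72.86 + $69.85 = $142.71
Taxable wages = $2024.53 − $142.71 = $1881.82
City income tax: $1881.82 × 0.0114 = $21.45
State income tax: $1881.82 × 0.0292 = $54.95
Paid family leave insurance: $2024.53 × 0.0093 = $18.83
Medicare: $2024.53 × 0.016 = $32.39
State disability insurance: $2024.53 × 0.0091 = $18.42
Legal plan premium: $115.34
(Employer's $448.56 toward legal plan premium is not withheld from the employee.)
Total deductions = $72.86 + $69.85 + $21.45 + $54.95 + $18.83 + $32.39 + $18.42 + $115.34 = $404.09
Net pay = $2024.53 − $404.09 = $1620.44

$1620.44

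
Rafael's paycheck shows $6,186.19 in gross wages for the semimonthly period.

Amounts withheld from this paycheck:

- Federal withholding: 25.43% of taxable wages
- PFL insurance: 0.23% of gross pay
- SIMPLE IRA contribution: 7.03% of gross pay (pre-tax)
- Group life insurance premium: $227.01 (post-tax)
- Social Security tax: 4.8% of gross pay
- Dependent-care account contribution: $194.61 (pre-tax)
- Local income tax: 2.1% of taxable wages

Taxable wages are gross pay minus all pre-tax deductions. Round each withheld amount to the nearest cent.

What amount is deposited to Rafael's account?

SIMPLE IRA contribution: $6,186.19 × 0.0703 = $434.89
Dependent-care account contribution: $194.61
Pre-tax total = $434.89 + $194.61 = $629.50
Taxable wages = $6,186.19 − $629.50 = $5,556.69
Local income tax: $5,556.69 × 0.021 = $116.69
Federal withholding: $5,556.69 × 0.2543 = $1,413.07
PFL insurance: $6,186.19 × 0.0023 = $14.23
Social Security tax: $6,186.19 × 0.048 = $296.94
Group life insurance premium: $227.01
Total deductions = $434.89 + $194.61 + $116.69 + $1,413.07 + $14.23 + $296.94 + $227.01 = $2,697.44
Net pay = $6,186.19 − $2,697.44 = $3,488.75

$3,488.75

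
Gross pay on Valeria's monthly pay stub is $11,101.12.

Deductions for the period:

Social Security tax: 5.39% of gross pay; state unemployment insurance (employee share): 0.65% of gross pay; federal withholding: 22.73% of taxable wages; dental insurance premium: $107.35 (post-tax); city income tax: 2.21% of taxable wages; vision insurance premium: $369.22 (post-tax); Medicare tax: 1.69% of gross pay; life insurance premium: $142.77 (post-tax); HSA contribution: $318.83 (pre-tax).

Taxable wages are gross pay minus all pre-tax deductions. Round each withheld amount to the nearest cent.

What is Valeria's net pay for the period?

$6,615.73

HSA contribution: $318.83
Taxable wages = $11,101.12 − $318.83 = $10,782.29
Federal withholding: $10,782.29 × 0.2273 = $2,450.81
City income tax: $10,782.29 × 0.0221 = $238.29
State unemployment insurance (employee share): $11,101.12 × 0.0065 = $72.16
Medicare tax: $11,101.12 × 0.0169 = $187.61
Social Security tax: $11,101.12 × 0.0539 = $598.35
Vision insurance premium: $369.22
Life insurance premium: $142.77
Dental insurance premium: $107.35
Total deductions = $318.83 + $2,450.81 + $238.29 + $72.16 + $187.61 + $598.35 + $369.22 + $142.77 + $107.35 = $4,485.39
Net pay = $11,101.12 − $4,485.39 = $6,615.73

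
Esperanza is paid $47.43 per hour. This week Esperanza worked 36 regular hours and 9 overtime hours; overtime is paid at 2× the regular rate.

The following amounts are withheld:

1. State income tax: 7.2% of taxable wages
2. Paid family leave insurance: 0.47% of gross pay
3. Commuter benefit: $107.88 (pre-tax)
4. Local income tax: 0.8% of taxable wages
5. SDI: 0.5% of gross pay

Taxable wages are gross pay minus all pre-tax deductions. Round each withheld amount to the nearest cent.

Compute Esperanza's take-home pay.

Regular pay: 36 × $47.43 = $1,707.48
Overtime pay: 9 × $47.43 × 2 = $853.74
Gross pay = $1,707.48 + $853.74 = $2,561.22
Commuter benefit: $107.88
Taxable wages = $2,561.22 − $107.88 = $2,453.34
Local income tax: $2,453.34 × 0.008 = $19.63
State income tax: $2,453.34 × 0.072 = $176.64
Paid family leave insurance: $2,561.22 × 0.0047 = $12.04
SDI: $2,561.22 × 0.005 = $12.81
Total deductions = $107.88 + $19.63 + $176.64 + $12.04 + $12.81 = $329.00
Net pay = $2,561.22 − $329.00 = $2,232.22

$2,232.22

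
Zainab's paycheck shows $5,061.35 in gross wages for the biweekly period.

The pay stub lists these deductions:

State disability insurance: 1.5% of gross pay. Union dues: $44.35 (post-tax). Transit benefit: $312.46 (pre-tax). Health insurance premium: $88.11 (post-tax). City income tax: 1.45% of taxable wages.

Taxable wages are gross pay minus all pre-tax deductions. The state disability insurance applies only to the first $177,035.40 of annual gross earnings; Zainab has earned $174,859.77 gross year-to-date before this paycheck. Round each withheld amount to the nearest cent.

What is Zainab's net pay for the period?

Transit benefit: $312.46
Taxable wages = $5,061.35 − $312.46 = $4,748.89
City income tax: $4,748.89 × 0.0145 = $68.86
State disability insurance: only $177,035.40 − $174,859.77 = $2,175.63 of this check is subject → $2,175.63 × 0.015 = $32.63
Health insurance premium: $88.11
Union dues: $44.35
Total deductions = $312.46 + $68.86 + $32.63 + $88.11 + $44.35 = $546.41
Net pay = $5,061.35 − $546.41 = $4,514.94

$4,514.94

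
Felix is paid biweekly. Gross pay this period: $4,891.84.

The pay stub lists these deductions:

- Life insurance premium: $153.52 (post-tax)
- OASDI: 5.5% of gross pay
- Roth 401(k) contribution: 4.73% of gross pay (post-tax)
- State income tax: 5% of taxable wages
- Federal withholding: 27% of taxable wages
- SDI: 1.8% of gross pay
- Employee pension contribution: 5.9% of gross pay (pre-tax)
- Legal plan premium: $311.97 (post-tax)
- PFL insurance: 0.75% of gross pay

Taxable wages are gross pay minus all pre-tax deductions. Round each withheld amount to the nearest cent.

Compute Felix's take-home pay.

Employee pension contribution: $4,891.84 × 0.059 = $288.62
Taxable wages = $4,891.84 − $288.62 = $4,603.22
State income tax: $4,603.22 × 0.05 = $230.16
Federal withholding: $4,603.22 × 0.27 = $1,242.87
PFL insurance: $4,891.84 × 0.0075 = $36.69
OASDI: $4,891.84 × 0.055 = $269.05
SDI: $4,891.84 × 0.018 = $88.05
Life insurance premium: $153.52
Roth 401(k) contribution: $4,891.84 × 0.0473 = $231.38
Legal plan premium: $311.97
Total deductions = $288.62 + $230.16 + $1,242.87 + $36.69 + $269.05 + $88.05 + $153.52 + $231.38 + $311.97 = $2,852.31
Net pay = $4,891.84 − $2,852.31 = $2,039.53

$2,039.53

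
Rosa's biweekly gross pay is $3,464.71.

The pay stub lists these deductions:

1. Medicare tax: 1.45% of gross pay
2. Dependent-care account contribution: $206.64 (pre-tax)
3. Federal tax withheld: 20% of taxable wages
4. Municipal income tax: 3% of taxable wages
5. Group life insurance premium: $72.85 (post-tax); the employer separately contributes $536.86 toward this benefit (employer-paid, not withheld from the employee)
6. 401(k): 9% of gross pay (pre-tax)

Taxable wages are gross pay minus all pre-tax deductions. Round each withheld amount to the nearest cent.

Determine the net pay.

$2,145.52

401(k): $3,464.71 × 0.09 = $311.82
Dependent-care account contribution: $206.64
Pre-tax total = $311.82 + $206.64 = $518.46
Taxable wages = $3,464.71 − $518.46 = $2,946.25
Federal tax withheld: $2,946.25 × 0.2 = $589.25
Municipal income tax: $2,946.25 × 0.03 = $88.39
Medicare tax: $3,464.71 × 0.0145 = $50.24
Group life insurance premium: $72.85
(Employer's $536.86 toward group life insurance premium is not withheld from the employee.)
Total deductions = $311.82 + $206.64 + $589.25 + $88.39 + $50.24 + $72.85 = $1,319.19
Net pay = $3,464.71 − $1,319.19 = $2,145.52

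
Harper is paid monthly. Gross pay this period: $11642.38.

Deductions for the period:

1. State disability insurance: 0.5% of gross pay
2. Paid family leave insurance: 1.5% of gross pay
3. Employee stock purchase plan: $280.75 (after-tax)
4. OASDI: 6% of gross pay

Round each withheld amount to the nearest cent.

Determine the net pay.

Paid family leave insurance: $11642.38 × 0.015 = $174.64
OASDI: $11642.38 × 0.06 = $698.54
State disability insurance: $11642.38 × 0.005 = $58.21
Employee stock purchase plan: $280.75
Total deductions = $174.64 + $698.54 + $58.21 + $280.75 = $1212.14
Net pay = $11642.38 − $1212.14 = $10430.24

$10430.24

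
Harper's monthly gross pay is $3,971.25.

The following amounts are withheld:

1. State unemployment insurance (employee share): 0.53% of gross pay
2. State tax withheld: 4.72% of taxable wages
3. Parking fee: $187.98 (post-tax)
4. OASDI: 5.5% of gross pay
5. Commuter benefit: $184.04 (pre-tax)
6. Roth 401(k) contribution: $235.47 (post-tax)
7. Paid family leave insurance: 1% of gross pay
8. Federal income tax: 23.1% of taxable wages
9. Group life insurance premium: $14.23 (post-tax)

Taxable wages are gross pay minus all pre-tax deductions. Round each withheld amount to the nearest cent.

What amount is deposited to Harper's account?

Commuter benefit: $184.04
Taxable wages = $3,971.25 − $184.04 = $3,787.21
State tax withheld: $3,787.21 × 0.0472 = $178.76
Federal income tax: $3,787.21 × 0.231 = $874.85
State unemployment insurance (employee share): $3,971.25 × 0.0053 = $21.05
Paid family leave insurance: $3,971.25 × 0.01 = $39.71
OASDI: $3,971.25 × 0.055 = $218.42
Roth 401(k) contribution: $235.47
Parking fee: $187.98
Group life insurance premium: $14.23
Total deductions = $184.04 + $178.76 + $874.85 + $21.05 + $39.71 + $218.42 + $235.47 + $187.98 + $14.23 = $1,954.51
Net pay = $3,971.25 − $1,954.51 = $2,016.74

$2,016.74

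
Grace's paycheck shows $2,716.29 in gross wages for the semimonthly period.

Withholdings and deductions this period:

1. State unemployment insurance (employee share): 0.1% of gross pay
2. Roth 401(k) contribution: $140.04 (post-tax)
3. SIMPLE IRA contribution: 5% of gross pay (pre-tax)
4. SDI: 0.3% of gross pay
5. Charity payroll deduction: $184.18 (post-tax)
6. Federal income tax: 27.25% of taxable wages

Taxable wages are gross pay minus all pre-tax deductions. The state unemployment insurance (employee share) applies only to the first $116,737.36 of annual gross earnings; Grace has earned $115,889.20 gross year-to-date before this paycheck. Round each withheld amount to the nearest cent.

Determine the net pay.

$1,544.08

SIMPLE IRA contribution: $2,716.29 × 0.05 = $135.81
Taxable wages = $2,716.29 − $135.81 = $2,580.48
Federal income tax: $2,580.48 × 0.2725 = $703.18
State unemployment insurance (employee share): only $116,737.36 − $115,889.20 = $848.16 of this check is subject → $848.16 × 0.001 = $0.85
SDI: $2,716.29 × 0.003 = $8.15
Roth 401(k) contribution: $140.04
Charity payroll deduction: $184.18
Total deductions = $135.81 + $703.18 + $0.85 + $8.15 + $140.04 + $184.18 = $1,172.21
Net pay = $2,716.29 − $1,172.21 = $1,544.08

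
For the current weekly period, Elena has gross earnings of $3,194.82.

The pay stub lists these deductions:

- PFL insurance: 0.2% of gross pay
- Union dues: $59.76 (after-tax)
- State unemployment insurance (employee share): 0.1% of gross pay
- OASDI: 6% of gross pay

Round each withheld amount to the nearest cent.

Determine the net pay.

$2,933.79

State unemployment insurance (employee share): $3,194.82 × 0.001 = $3.19
PFL insurance: $3,194.82 × 0.002 = $6.39
OASDI: $3,194.82 × 0.06 = $191.69
Union dues: $59.76
Total deductions = $3.19 + $6.39 + $191.69 + $59.76 = $261.03
Net pay = $3,194.82 − $261.03 = $2,933.79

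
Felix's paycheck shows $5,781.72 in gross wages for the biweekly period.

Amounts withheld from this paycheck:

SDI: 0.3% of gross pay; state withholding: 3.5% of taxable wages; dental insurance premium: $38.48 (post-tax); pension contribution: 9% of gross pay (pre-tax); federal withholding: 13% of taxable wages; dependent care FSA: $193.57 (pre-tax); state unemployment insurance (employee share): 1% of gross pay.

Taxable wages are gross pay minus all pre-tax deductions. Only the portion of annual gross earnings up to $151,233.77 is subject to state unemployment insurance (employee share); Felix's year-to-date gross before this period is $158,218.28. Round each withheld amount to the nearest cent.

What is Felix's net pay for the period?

$4,175.79

Dependent care FSA: $193.57
Pension contribution: $5,781.72 × 0.09 = $520.35
Pre-tax total = $193.57 + $520.35 = $713.92
Taxable wages = $5,781.72 − $713.92 = $5,067.80
State withholding: $5,067.80 × 0.035 = $177.37
Federal withholding: $5,067.80 × 0.13 = $658.81
SDI: $5,781.72 × 0.003 = $17.35
State unemployment insurance (employee share): annual cap $151,233.77 already reached (YTD $158,218.28), so $0.00
Dental insurance premium: $38.48
Total deductions = $193.57 + $520.35 + $177.37 + $658.81 + $17.35 + $0.00 + $38.48 = $1,605.93
Net pay = $5,781.72 − $1,605.93 = $4,175.79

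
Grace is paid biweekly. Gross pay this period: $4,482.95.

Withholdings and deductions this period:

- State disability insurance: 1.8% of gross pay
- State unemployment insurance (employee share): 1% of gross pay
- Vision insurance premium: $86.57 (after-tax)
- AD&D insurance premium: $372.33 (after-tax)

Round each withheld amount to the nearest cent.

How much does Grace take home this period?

$3,898.53

State unemployment insurance (employee share): $4,482.95 × 0.01 = $44.83
State disability insurance: $4,482.95 × 0.018 = $80.69
Vision insurance premium: $86.57
AD&D insurance premium: $372.33
Total deductions = $44.83 + $80.69 + $86.57 + $372.33 = $584.42
Net pay = $4,482.95 − $584.42 = $3,898.53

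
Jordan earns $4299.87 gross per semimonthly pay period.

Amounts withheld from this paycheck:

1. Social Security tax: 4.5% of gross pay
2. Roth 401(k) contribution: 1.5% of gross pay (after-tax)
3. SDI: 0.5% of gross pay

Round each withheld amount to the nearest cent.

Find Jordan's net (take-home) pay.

$4020.38

Social Security tax: $4299.87 × 0.045 = $193.49
SDI: $4299.87 × 0.005 = $21.50
Roth 401(k) contribution: $4299.87 × 0.015 = $64.50
Total deductions = $193.49 + $21.50 + $64.50 = $279.49
Net pay = $4299.87 − $279.49 = $4020.38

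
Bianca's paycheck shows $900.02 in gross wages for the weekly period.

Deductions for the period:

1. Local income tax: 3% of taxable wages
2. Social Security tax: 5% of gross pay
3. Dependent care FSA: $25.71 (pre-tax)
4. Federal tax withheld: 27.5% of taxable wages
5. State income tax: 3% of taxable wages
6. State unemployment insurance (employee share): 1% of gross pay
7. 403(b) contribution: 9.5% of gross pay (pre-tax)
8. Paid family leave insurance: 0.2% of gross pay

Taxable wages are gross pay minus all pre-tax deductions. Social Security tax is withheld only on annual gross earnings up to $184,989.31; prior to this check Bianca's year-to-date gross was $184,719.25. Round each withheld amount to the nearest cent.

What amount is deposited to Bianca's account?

403(b) contribution: $900.02 × 0.095 = $85.50
Dependent care FSA: $25.71
Pre-tax total = $85.50 + $25.71 = $111.21
Taxable wages = $900.02 − $111.21 = $788.81
Federal tax withheld: $788.81 × 0.275 = $216.92
Local income tax: $788.81 × 0.03 = $23.66
State income tax: $788.81 × 0.03 = $23.66
State unemployment insurance (employee share): $900.02 × 0.01 = $9.00
Paid family leave insurance: $900.02 × 0.002 = $1.80
Social Security tax: only $184,989.31 − $184,719.25 = $270.06 of this check is subject → $270.06 × 0.05 = $13.50
Total deductions = $85.50 + $25.71 + $216.92 + $23.66 + $23.66 + $9.00 + $1.80 + $13.50 = $399.75
Net pay = $900.02 − $399.75 = $500.27

$500.27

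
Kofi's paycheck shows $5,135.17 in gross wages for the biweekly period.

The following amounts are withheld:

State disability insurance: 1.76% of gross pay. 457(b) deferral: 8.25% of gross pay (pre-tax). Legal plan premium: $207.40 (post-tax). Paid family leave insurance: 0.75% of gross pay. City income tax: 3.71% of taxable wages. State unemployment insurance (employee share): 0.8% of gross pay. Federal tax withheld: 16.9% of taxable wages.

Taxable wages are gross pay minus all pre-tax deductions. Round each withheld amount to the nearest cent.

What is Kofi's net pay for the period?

457(b) deferral: $5,135.17 × 0.0825 = $423.65
Taxable wages = $5,135.17 − $423.65 = $4,711.52
Federal tax withheld: $4,711.52 × 0.169 = $796.25
City income tax: $4,711.52 × 0.0371 = $174.80
State disability insurance: $5,135.17 × 0.0176 = $90.38
State unemployment insurance (employee share): $5,135.17 × 0.008 = $41.08
Paid family leave insurance: $5,135.17 × 0.0075 = $38.51
Legal plan premium: $207.40
Total deductions = $423.65 + $796.25 + $174.80 + $90.38 + $41.08 + $38.51 + $207.40 = $1,772.07
Net pay = $5,135.17 − $1,772.07 = $3,363.10

$3,363.10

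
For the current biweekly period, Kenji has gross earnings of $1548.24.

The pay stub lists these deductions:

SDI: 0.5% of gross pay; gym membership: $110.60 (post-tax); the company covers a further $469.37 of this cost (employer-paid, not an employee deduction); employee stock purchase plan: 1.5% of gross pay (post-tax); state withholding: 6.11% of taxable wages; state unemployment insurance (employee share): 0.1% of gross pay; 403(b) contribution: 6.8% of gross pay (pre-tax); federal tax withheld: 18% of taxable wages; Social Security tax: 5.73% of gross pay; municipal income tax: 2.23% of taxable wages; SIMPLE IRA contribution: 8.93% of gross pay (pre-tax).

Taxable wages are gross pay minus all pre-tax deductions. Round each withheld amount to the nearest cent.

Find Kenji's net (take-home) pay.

$729.22

403(b) contribution: $1548.24 × 0.068 = $105.28
SIMPLE IRA contribution: $1548.24 × 0.0893 = $138.26
Pre-tax total = $105.28 + $138.26 = $243.54
Taxable wages = $1548.24 − $243.54 = $1304.70
Federal tax withheld: $1304.70 × 0.18 = $234.85
State withholding: $1304.70 × 0.0611 = $79.72
Municipal income tax: $1304.70 × 0.0223 = $29.09
State unemployment insurance (employee share): $1548.24 × 0.001 = $1.55
Social Security tax: $1548.24 × 0.0573 = $88.71
SDI: $1548.24 × 0.005 = $7.74
Employee stock purchase plan: $1548.24 × 0.015 = $23.22
Gym membership: $110.60
(Employer's $469.37 toward gym membership is not withheld from the employee.)
Total deductions = $105.28 + $138.26 + $234.85 + $79.72 + $29.09 + $1.55 + $88.71 + $7.74 + $23.22 + $110.60 = $819.02
Net pay = $1548.24 − $819.02 = $729.22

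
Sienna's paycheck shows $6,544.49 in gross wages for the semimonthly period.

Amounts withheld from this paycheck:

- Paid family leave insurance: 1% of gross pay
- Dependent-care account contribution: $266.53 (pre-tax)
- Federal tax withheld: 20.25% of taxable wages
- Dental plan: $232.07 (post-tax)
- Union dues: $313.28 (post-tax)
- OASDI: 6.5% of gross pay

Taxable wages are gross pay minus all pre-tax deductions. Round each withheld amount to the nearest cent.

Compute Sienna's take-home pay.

$3,970.49

Dependent-care account contribution: $266.53
Taxable wages = $6,544.49 − $266.53 = $6,277.96
Federal tax withheld: $6,277.96 × 0.2025 = $1,271.29
OASDI: $6,544.49 × 0.065 = $425.39
Paid family leave insurance: $6,544.49 × 0.01 = $65.44
Union dues: $313.28
Dental plan: $232.07
Total deductions = $266.53 + $1,271.29 + $425.39 + $65.44 + $313.28 + $232.07 = $2,574.00
Net pay = $6,544.49 − $2,574.00 = $3,970.49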